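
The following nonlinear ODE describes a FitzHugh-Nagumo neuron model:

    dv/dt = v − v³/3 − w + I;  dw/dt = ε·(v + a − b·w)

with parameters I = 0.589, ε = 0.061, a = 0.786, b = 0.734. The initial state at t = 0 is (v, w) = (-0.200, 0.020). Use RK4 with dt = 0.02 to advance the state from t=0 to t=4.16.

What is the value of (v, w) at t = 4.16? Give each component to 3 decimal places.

(v, w) = (1.810, 0.475)

t=0.000: state=(-0.200, 0.020)
step 1 (dt=0.02): k1=(0.372, 0.035), k2=(0.375, 0.035), k3=(0.375, 0.035), k4=(0.378, 0.035); state += dt/6·(k1+2k2+2k3+k4)
t=0.020: state=(-0.193, 0.021)
t=0.040: state=(-0.185, 0.021)
t=0.060: state=(-0.177, 0.022)
continuing one RK4 step at a time; state shown every 10 steps (Δt=0.2):
t=0.200: state=(-0.119, 0.027)
t=0.400: state=(-0.022, 0.036)
t=0.600: state=(0.095, 0.046)
t=0.800: state=(0.235, 0.057)
t=1.000: state=(0.401, 0.070)
t=1.200: state=(0.594, 0.084)
t=1.400: state=(0.810, 0.102)
t=1.600: state=(1.037, 0.122)
t=1.800: state=(1.256, 0.144)
t=2.000: state=(1.447, 0.169)
t=2.200: state=(1.596, 0.195)
t=2.400: state=(1.702, 0.223)
t=2.600: state=(1.769, 0.252)
t=2.800: state=(1.809, 0.281)
t=3.000: state=(1.830, 0.310)
t=3.200: state=(1.838, 0.339)
t=3.400: state=(1.838, 0.368)
t=3.600: state=(1.834, 0.397)
t=3.800: state=(1.827, 0.425)
t=4.000: state=(1.818, 0.453)
t=4.160: state=(1.810, 0.475)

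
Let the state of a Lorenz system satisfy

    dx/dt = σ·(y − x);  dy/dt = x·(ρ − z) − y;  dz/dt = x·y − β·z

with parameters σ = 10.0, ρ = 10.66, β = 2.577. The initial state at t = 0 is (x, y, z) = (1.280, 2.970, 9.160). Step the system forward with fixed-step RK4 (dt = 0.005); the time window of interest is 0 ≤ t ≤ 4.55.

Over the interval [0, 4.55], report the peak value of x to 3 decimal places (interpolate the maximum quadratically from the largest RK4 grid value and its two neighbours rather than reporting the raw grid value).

max x = 6.608

t=0.000: state=(1.280, 2.970, 9.160)
step 1 (dt=0.005): k1=(16.900, -1.050, -19.804), k2=(16.451, -0.919, -19.554), k3=(16.466, -0.921, -19.559), k4=(16.031, -0.789, -19.313); state += dt/6·(k1+2k2+2k3+k4)
t=0.005: state=(1.362, 2.965, 9.062)
t=0.010: state=(1.440, 2.962, 8.967)
t=0.015: state=(1.515, 2.960, 8.874)
continuing one RK4 step at a time; state shown every 40 steps (Δt=0.2):
t=0.200: state=(3.067, 3.767, 6.699)
t=0.400: state=(4.867, 5.944, 7.094)
t=0.600: state=(6.561, 6.847, 10.489)
t=0.800: state=(5.562, 4.555, 11.847)
t=1.000: state=(3.931, 3.484, 9.804)
t=1.200: state=(3.831, 4.127, 8.046)
t=1.400: state=(4.872, 5.530, 8.126)
t=1.600: state=(5.903, 6.111, 10.031)
t=1.800: state=(5.461, 4.921, 11.012)
t=2.000: state=(4.450, 4.114, 9.924)
t=2.200: state=(4.294, 4.458, 8.754)
t=2.400: state=(4.926, 5.323, 8.774)
t=2.600: state=(5.528, 5.646, 9.873)
t=2.800: state=(5.294, 4.995, 10.463)
t=3.000: state=(4.698, 4.483, 9.863)
t=3.200: state=(4.580, 4.674, 9.139)
t=3.400: state=(4.959, 5.195, 9.151)
t=3.600: state=(5.307, 5.372, 9.790)
t=3.800: state=(5.174, 5.004, 10.132)
t=4.000: state=(4.826, 4.695, 9.792)
t=4.200: state=(4.750, 4.805, 9.357)
t=4.400: state=(4.975, 5.115, 9.366)
t=4.550: state=(5.148, 5.223, 9.640)
largest grid value and its neighbours: x(0.625)=6.60550, x(0.630)=6.60763, x(0.635)=6.60751
parabola through these three points peaks at t≈0.632 with x≈6.60785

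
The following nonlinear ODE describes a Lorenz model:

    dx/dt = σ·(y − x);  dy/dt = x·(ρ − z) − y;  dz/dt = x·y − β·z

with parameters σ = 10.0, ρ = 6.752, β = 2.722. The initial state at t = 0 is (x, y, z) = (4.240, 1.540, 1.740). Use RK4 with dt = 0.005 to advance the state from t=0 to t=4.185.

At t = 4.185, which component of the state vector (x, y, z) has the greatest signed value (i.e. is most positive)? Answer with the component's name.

largest component: z

t=0.000: state=(4.240, 1.540, 1.740)
step 1 (dt=0.005): k1=(-27.000, 19.711, 1.793), k2=(-25.832, 19.305, 1.883), k3=(-25.872, 19.319, 1.883), k4=(-24.740, 18.927, 1.966); state += dt/6·(k1+2k2+2k3+k4)
t=0.005: state=(4.111, 1.637, 1.749)
t=0.010: state=(3.992, 1.729, 1.760)
t=0.015: state=(3.884, 1.819, 1.771)
continuing one RK4 step at a time; state shown every 40 steps (Δt=0.2):
t=0.200: state=(3.447, 4.088, 2.558)
t=0.400: state=(5.014, 5.706, 4.883)
t=0.600: state=(5.405, 5.033, 7.469)
t=0.800: state=(4.081, 3.364, 7.330)
t=1.000: state=(3.089, 2.842, 5.852)
t=1.200: state=(3.013, 3.152, 4.759)
t=1.400: state=(3.525, 3.868, 4.537)
t=1.600: state=(4.221, 4.522, 5.206)
t=1.800: state=(4.536, 4.525, 6.168)
t=2.000: state=(4.232, 3.988, 6.468)
t=2.200: state=(3.774, 3.598, 6.047)
t=2.400: state=(3.600, 3.602, 5.518)
t=2.600: state=(3.740, 3.862, 5.307)
t=2.800: state=(4.006, 4.130, 5.488)
t=3.000: state=(4.163, 4.187, 5.835)
t=3.200: state=(4.103, 4.030, 6.015)
t=3.400: state=(3.936, 3.858, 5.921)
t=3.600: state=(3.834, 3.816, 5.717)
t=3.800: state=(3.858, 3.895, 5.597)
t=4.000: state=(3.953, 4.002, 5.632)
t=4.185: state=(4.022, 4.044, 5.745)
compare at T: x=4.022, y=4.044, z=5.745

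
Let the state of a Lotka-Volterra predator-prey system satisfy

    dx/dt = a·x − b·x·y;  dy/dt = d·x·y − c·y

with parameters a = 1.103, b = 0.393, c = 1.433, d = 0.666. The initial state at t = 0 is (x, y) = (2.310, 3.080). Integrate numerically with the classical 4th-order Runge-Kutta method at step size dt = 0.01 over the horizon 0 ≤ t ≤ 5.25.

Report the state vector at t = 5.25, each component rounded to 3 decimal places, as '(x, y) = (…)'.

(x, y) = (2.242, 3.144)

t=0.000: state=(2.310, 3.080)
step 1 (dt=0.01): k1=(-0.248, 0.325), k2=(-0.250, 0.322), k3=(-0.250, 0.322), k4=(-0.251, 0.320); state += dt/6·(k1+2k2+2k3+k4)
t=0.010: state=(2.308, 3.083)
t=0.020: state=(2.305, 3.086)
t=0.030: state=(2.302, 3.090)
continuing one RK4 step at a time; state shown every 20 steps (Δt=0.2):
t=0.200: state=(2.256, 3.135)
t=0.400: state=(2.195, 3.166)
t=0.600: state=(2.133, 3.171)
t=0.800: state=(2.074, 3.151)
t=1.000: state=(2.022, 3.107)
t=1.200: state=(1.980, 3.045)
t=1.400: state=(1.948, 2.970)
t=1.600: state=(1.930, 2.886)
t=1.800: state=(1.924, 2.801)
t=2.000: state=(1.931, 2.718)
t=2.200: state=(1.951, 2.643)
t=2.400: state=(1.981, 2.578)
t=2.600: state=(2.021, 2.527)
t=2.800: state=(2.070, 2.491)
t=3.000: state=(2.123, 2.473)
t=3.200: state=(2.180, 2.473)
t=3.400: state=(2.237, 2.491)
t=3.600: state=(2.290, 2.529)
t=3.800: state=(2.335, 2.584)
t=4.000: state=(2.370, 2.654)
t=4.200: state=(2.391, 2.737)
t=4.400: state=(2.396, 2.827)
t=4.600: state=(2.383, 2.919)
t=4.800: state=(2.354, 3.005)
t=5.000: state=(2.311, 3.079)
t=5.200: state=(2.257, 3.134)
t=5.250: state=(2.242, 3.144)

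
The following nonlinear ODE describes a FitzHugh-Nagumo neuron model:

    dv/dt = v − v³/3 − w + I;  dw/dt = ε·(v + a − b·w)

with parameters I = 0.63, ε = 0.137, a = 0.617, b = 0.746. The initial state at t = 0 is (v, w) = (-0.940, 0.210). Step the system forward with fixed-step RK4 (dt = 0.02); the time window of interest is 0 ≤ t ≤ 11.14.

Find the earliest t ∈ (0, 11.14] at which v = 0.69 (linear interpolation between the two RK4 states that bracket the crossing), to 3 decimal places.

t = 9.321

t=0.000: state=(-0.940, 0.210)
step 1 (dt=0.02): k1=(-0.243, -0.066), k2=(-0.243, -0.066), k3=(-0.243, -0.066), k4=(-0.242, -0.066); state += dt/6·(k1+2k2+2k3+k4)
t=0.020: state=(-0.945, 0.209)
t=0.040: state=(-0.950, 0.207)
t=0.060: state=(-0.955, 0.206)
continuing one RK4 step at a time; state shown every 25 steps (Δt=0.5):
t=0.500: state=(-1.054, 0.174)
t=1.000: state=(-1.144, 0.133)
t=1.500: state=(-1.201, 0.089)
t=2.000: state=(-1.228, 0.045)
t=2.500: state=(-1.229, 0.001)
t=3.000: state=(-1.211, -0.039)
t=3.500: state=(-1.180, -0.076)
t=4.000: state=(-1.139, -0.108)
t=4.500: state=(-1.089, -0.136)
t=5.000: state=(-1.031, -0.159)
t=5.500: state=(-0.965, -0.176)
t=6.000: state=(-0.889, -0.188)
t=6.500: state=(-0.800, -0.194)
t=7.000: state=(-0.692, -0.193)
t=7.500: state=(-0.554, -0.184)
t=8.000: state=(-0.366, -0.165)
t=8.500: state=(-0.093, -0.131)
t=9.000: state=(0.325, -0.077)
t=9.320: state=(0.689, -0.026)
next step: t=9.340: state=(0.714, -0.022) — v has crossed 0.69
linear interpolation between t=9.320 (0.68897) and t=9.340 (0.71378) → t≈9.321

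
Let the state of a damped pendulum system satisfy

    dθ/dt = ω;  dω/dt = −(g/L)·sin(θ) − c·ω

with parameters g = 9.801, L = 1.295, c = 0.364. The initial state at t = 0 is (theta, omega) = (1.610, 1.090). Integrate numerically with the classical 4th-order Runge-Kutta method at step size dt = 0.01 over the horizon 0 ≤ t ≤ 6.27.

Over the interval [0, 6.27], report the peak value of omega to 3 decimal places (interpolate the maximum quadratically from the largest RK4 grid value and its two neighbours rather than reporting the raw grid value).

max omega = 2.957

t=0.000: state=(1.610, 1.090)
step 1 (dt=0.01): k1=(1.090, -7.959), k2=(1.050, -7.943), k3=(1.050, -7.943), k4=(1.011, -7.927); state += dt/6·(k1+2k2+2k3+k4)
t=0.010: state=(1.621, 1.011)
t=0.020: state=(1.630, 0.931)
t=0.030: state=(1.639, 0.853)
continuing one RK4 step at a time; state shown every 25 steps (Δt=0.25):
t=0.250: state=(1.642, -0.805)
t=0.500: state=(1.221, -2.520)
t=0.750: state=(0.432, -3.616)
t=1.000: state=(-0.461, -3.250)
t=1.250: state=(-1.091, -1.675)
t=1.500: state=(-1.278, 0.169)
t=1.750: state=(-1.022, 1.824)
t=2.000: state=(-0.416, 2.861)
t=2.250: state=(0.306, 2.694)
t=2.500: state=(0.838, 1.446)
t=2.750: state=(1.001, -0.153)
t=3.000: state=(0.777, -1.572)
t=3.250: state=(0.268, -2.348)
t=3.500: state=(-0.309, -2.090)
t=3.750: state=(-0.706, -0.995)
t=4.000: state=(-0.785, 0.356)
t=4.250: state=(-0.547, 1.471)
t=4.500: state=(-0.105, 1.928)
t=4.750: state=(0.343, 1.526)
t=5.000: state=(0.608, 0.531)
t=5.250: state=(0.600, -0.576)
t=5.500: state=(0.346, -1.371)
t=5.750: state=(-0.032, -1.534)
t=6.000: state=(-0.364, -1.023)
t=6.250: state=(-0.512, -0.136)
t=6.270: state=(-0.514, -0.061)
largest grid value and its neighbours: omega(2.080)=2.95466, omega(2.090)=2.95656, omega(2.100)=2.95625
parabola through these three points peaks at t≈2.094 with omega≈2.95670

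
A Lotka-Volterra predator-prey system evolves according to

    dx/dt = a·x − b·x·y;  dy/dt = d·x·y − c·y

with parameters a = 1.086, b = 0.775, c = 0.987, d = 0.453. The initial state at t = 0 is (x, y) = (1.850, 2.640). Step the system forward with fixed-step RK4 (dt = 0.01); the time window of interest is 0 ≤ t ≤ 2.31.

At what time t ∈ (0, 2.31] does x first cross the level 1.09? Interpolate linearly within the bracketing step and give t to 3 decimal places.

t=0.000: state=(1.850, 2.640)
step 1 (dt=0.01): k1=(-1.776, -0.393), k2=(-1.765, -0.404), k3=(-1.765, -0.403), k4=(-1.753, -0.414); state += dt/6·(k1+2k2+2k3+k4)
t=0.010: state=(1.832, 2.636)
t=0.020: state=(1.815, 2.632)
t=0.030: state=(1.798, 2.627)
continuing one RK4 step at a time; state shown every 10 steps (Δt=0.1):
t=0.100: state=(1.684, 2.591)
t=0.200: state=(1.539, 2.525)
t=0.300: state=(1.415, 2.446)
t=0.400: state=(1.309, 2.357)
t=0.500: state=(1.220, 2.261)
t=0.600: state=(1.146, 2.161)
t=0.690: state=(1.090, 2.070)
next step: t=0.700: state=(1.085, 2.060) — x has crossed 1.09
linear interpolation between t=0.690 (1.09043) and t=0.700 (1.08484) → t≈0.691

t = 0.691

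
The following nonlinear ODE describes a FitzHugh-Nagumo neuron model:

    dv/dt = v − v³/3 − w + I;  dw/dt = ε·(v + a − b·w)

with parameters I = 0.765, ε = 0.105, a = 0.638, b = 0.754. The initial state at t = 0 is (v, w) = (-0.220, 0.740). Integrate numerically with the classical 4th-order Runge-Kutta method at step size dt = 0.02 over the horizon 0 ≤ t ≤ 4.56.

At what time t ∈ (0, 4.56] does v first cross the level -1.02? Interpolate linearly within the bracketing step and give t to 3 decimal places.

t = 1.980

t=0.000: state=(-0.220, 0.740)
step 1 (dt=0.02): k1=(-0.191, -0.015), k2=(-0.193, -0.015), k3=(-0.193, -0.015), k4=(-0.195, -0.015); state += dt/6·(k1+2k2+2k3+k4)
t=0.020: state=(-0.224, 0.740)
t=0.040: state=(-0.228, 0.739)
t=0.060: state=(-0.232, 0.739)
continuing one RK4 step at a time; state shown every 10 steps (Δt=0.2):
t=0.200: state=(-0.262, 0.737)
t=0.400: state=(-0.311, 0.732)
t=0.600: state=(-0.370, 0.727)
t=0.800: state=(-0.438, 0.721)
t=1.000: state=(-0.516, 0.713)
t=1.200: state=(-0.605, 0.703)
t=1.400: state=(-0.703, 0.692)
t=1.600: state=(-0.809, 0.678)
t=1.800: state=(-0.920, 0.663)
t=1.960: state=(-1.009, 0.649)
next step: t=1.980: state=(-1.020, 0.647) — v has crossed -1.02
linear interpolation between t=1.960 (-1.00915) and t=1.980 (-1.02015) → t≈1.980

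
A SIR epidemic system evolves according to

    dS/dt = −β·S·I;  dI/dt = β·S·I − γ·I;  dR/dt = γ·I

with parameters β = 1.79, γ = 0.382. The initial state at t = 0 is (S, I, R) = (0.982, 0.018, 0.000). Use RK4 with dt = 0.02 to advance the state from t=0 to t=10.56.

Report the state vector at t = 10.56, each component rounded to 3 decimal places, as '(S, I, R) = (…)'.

t=0.000: state=(0.982, 0.018, 0.000)
step 1 (dt=0.02): k1=(-0.032, 0.025, 0.007), k2=(-0.032, 0.025, 0.007), k3=(-0.032, 0.025, 0.007), k4=(-0.033, 0.025, 0.007); state += dt/6·(k1+2k2+2k3+k4)
t=0.020: state=(0.981, 0.019, 0.000)
t=0.040: state=(0.981, 0.019, 0.000)
t=0.060: state=(0.980, 0.020, 0.000)
continuing one RK4 step at a time; state shown every 25 steps (Δt=0.5):
t=0.500: state=(0.960, 0.035, 0.005)
t=1.000: state=(0.917, 0.068, 0.015)
t=1.500: state=(0.844, 0.124, 0.032)
t=2.000: state=(0.729, 0.208, 0.064)
t=2.500: state=(0.579, 0.308, 0.113)
t=3.000: state=(0.421, 0.398, 0.181)
t=3.500: state=(0.287, 0.451, 0.263)
t=4.000: state=(0.190, 0.460, 0.350)
t=4.500: state=(0.127, 0.437, 0.436)
t=5.000: state=(0.088, 0.397, 0.516)
t=5.500: state=(0.063, 0.350, 0.587)
t=6.000: state=(0.047, 0.304, 0.650)
t=6.500: state=(0.036, 0.260, 0.703)
t=7.000: state=(0.029, 0.221, 0.749)
t=7.500: state=(0.024, 0.187, 0.788)
t=8.000: state=(0.021, 0.158, 0.821)
t=8.500: state=(0.018, 0.133, 0.849)
t=9.000: state=(0.016, 0.111, 0.872)
t=9.500: state=(0.015, 0.093, 0.892)
t=10.000: state=(0.014, 0.078, 0.908)
t=10.500: state=(0.013, 0.065, 0.922)
t=10.560: state=(0.013, 0.064, 0.923)

(S, I, R) = (0.013, 0.064, 0.923)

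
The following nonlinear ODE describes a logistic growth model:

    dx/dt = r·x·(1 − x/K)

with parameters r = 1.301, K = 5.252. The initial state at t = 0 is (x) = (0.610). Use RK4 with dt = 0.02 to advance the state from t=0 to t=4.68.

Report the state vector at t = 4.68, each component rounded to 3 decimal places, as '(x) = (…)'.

(x) = (5.163)

t=0.000: state=(0.610)
step 1 (dt=0.02): k1=(0.701), k2=(0.708), k3=(0.708), k4=(0.716); state += dt/6·(k1+2k2+2k3+k4)
t=0.020: state=(0.624)
t=0.040: state=(0.639)
t=0.060: state=(0.653)
continuing one RK4 step at a time; state shown every 10 steps (Δt=0.2):
t=0.200: state=(0.765)
t=0.400: state=(0.951)
t=0.600: state=(1.171)
t=0.800: state=(1.424)
t=1.000: state=(1.710)
t=1.200: state=(2.022)
t=1.400: state=(2.354)
t=1.600: state=(2.694)
t=1.800: state=(3.033)
t=2.000: state=(3.358)
t=2.200: state=(3.660)
t=2.400: state=(3.933)
t=2.600: state=(4.173)
t=2.800: state=(4.380)
t=3.000: state=(4.553)
t=3.200: state=(4.696)
t=3.400: state=(4.813)
t=3.600: state=(4.907)
t=3.800: state=(4.982)
t=4.000: state=(5.041)
t=4.200: state=(5.088)
t=4.400: state=(5.125)
t=4.600: state=(5.153)
t=4.680: state=(5.163)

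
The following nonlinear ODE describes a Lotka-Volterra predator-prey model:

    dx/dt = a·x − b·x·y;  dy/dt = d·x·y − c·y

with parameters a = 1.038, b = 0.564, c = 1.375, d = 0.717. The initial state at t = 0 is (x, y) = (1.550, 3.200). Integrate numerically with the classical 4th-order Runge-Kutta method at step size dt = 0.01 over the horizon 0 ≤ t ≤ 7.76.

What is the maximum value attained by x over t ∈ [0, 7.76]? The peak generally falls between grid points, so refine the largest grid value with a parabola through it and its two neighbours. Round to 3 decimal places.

t=0.000: state=(1.550, 3.200)
step 1 (dt=0.01): k1=(-1.189, -0.844), k2=(-1.180, -0.856), k3=(-1.180, -0.856), k4=(-1.172, -0.868); state += dt/6·(k1+2k2+2k3+k4)
t=0.010: state=(1.538, 3.191)
t=0.020: state=(1.527, 3.183)
t=0.030: state=(1.515, 3.174)
continuing one RK4 step at a time; state shown every 50 steps (Δt=0.5):
t=0.500: state=(1.145, 2.581)
t=1.000: state=(1.025, 1.902)
t=1.500: state=(1.088, 1.391)
t=2.000: state=(1.298, 1.068)
t=2.500: state=(1.657, 0.908)
t=3.000: state=(2.165, 0.902)
t=3.500: state=(2.761, 1.096)
t=4.000: state=(3.194, 1.621)
t=4.500: state=(3.005, 2.537)
t=5.000: state=(2.192, 3.267)
t=5.500: state=(1.465, 3.130)
t=6.000: state=(1.112, 2.473)
t=6.500: state=(1.025, 1.813)
t=7.000: state=(1.110, 1.331)
t=7.500: state=(1.342, 1.034)
t=7.760: state=(1.521, 0.944)
largest grid value and its neighbours: x(4.130)=3.22178, x(4.140)=3.22183, x(4.150)=3.22156
parabola through these three points peaks at t≈4.137 with x≈3.22184

max x = 3.222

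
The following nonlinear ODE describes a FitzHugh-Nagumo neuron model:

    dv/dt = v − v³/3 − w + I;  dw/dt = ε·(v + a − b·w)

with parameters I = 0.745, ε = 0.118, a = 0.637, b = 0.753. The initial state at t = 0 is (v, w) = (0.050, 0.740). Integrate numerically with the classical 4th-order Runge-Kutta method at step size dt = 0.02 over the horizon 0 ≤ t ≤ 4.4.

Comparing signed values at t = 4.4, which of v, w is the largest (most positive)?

largest component: v

t=0.000: state=(0.050, 0.740)
step 1 (dt=0.02): k1=(0.055, 0.015), k2=(0.055, 0.015), k3=(0.055, 0.015), k4=(0.056, 0.015); state += dt/6·(k1+2k2+2k3+k4)
t=0.020: state=(0.051, 0.740)
t=0.040: state=(0.052, 0.741)
t=0.060: state=(0.053, 0.741)
continuing one RK4 step at a time; state shown every 10 steps (Δt=0.2):
t=0.200: state=(0.062, 0.743)
t=0.400: state=(0.076, 0.747)
t=0.600: state=(0.091, 0.750)
t=0.800: state=(0.110, 0.754)
t=1.000: state=(0.132, 0.759)
t=1.200: state=(0.157, 0.764)
t=1.400: state=(0.187, 0.769)
t=1.600: state=(0.222, 0.775)
t=1.800: state=(0.262, 0.782)
t=2.000: state=(0.310, 0.790)
t=2.200: state=(0.364, 0.799)
t=2.400: state=(0.428, 0.809)
t=2.600: state=(0.500, 0.820)
t=2.800: state=(0.581, 0.833)
t=3.000: state=(0.670, 0.848)
t=3.200: state=(0.767, 0.865)
t=3.400: state=(0.868, 0.884)
t=3.600: state=(0.970, 0.905)
t=3.800: state=(1.069, 0.927)
t=4.000: state=(1.160, 0.952)
t=4.200: state=(1.241, 0.978)
t=4.400: state=(1.308, 1.006)
compare at T: v=1.308, w=1.006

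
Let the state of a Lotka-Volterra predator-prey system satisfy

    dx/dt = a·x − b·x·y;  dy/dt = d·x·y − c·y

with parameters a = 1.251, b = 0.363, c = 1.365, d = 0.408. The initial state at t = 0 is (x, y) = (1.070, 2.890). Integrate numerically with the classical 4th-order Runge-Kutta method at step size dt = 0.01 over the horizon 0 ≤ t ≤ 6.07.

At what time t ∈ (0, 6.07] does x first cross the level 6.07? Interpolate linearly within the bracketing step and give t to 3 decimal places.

t = 2.410

t=0.000: state=(1.070, 2.890)
step 1 (dt=0.01): k1=(0.216, -2.683), k2=(0.221, -2.669), k3=(0.221, -2.669), k4=(0.227, -2.656); state += dt/6·(k1+2k2+2k3+k4)
t=0.010: state=(1.072, 2.863)
t=0.020: state=(1.075, 2.837)
t=0.030: state=(1.077, 2.811)
continuing one RK4 step at a time; state shown every 20 steps (Δt=0.2):
t=0.200: state=(1.135, 2.406)
t=0.400: state=(1.242, 2.017)
t=0.600: state=(1.394, 1.709)
t=0.800: state=(1.595, 1.469)
t=1.000: state=(1.854, 1.286)
t=1.200: state=(2.180, 1.154)
t=1.400: state=(2.584, 1.066)
t=1.600: state=(3.078, 1.021)
t=1.800: state=(3.671, 1.023)
t=2.000: state=(4.370, 1.080)
t=2.200: state=(5.167, 1.212)
t=2.400: state=(6.028, 1.456)
next step: t=2.410: state=(6.071, 1.472) — x has crossed 6.07
linear interpolation between t=2.400 (6.02776) and t=2.410 (6.07128) → t≈2.410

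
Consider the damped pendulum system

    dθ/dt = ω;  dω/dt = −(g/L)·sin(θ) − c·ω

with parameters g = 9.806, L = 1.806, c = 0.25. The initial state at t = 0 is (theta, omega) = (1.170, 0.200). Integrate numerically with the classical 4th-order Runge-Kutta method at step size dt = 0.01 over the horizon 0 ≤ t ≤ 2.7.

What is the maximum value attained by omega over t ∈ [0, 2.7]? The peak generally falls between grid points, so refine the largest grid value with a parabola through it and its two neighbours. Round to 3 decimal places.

t=0.000: state=(1.170, 0.200)
step 1 (dt=0.01): k1=(0.200, -5.049), k2=(0.175, -5.045), k3=(0.175, -5.045), k4=(0.150, -5.040); state += dt/6·(k1+2k2+2k3+k4)
t=0.010: state=(1.172, 0.150)
t=0.020: state=(1.173, 0.099)
t=0.030: state=(1.174, 0.049)
continuing one RK4 step at a time; state shown every 10 steps (Δt=0.1):
t=0.100: state=(1.165, -0.299)
t=0.200: state=(1.111, -0.779)
t=0.300: state=(1.010, -1.229)
t=0.400: state=(0.867, -1.631)
t=0.500: state=(0.686, -1.967)
t=0.600: state=(0.476, -2.213)
t=0.700: state=(0.247, -2.348)
t=0.800: state=(0.011, -2.359)
t=0.900: state=(-0.220, -2.244)
t=1.000: state=(-0.434, -2.015)
t=1.100: state=(-0.620, -1.695)
t=1.200: state=(-0.771, -1.308)
t=1.300: state=(-0.881, -0.880)
t=1.400: state=(-0.946, -0.433)
t=1.500: state=(-0.967, 0.017)
t=1.600: state=(-0.943, 0.456)
t=1.700: state=(-0.877, 0.869)
t=1.800: state=(-0.771, 1.242)
t=1.900: state=(-0.630, 1.557)
t=2.000: state=(-0.462, 1.798)
t=2.100: state=(-0.274, 1.947)
t=2.200: state=(-0.076, 1.992)
t=2.300: state=(0.121, 1.930)
t=2.400: state=(0.307, 1.768)
t=2.500: state=(0.472, 1.520)
t=2.600: state=(0.608, 1.205)
t=2.700: state=(0.711, 0.846)
largest grid value and its neighbours: omega(2.180)=1.99115, omega(2.190)=1.99191, omega(2.200)=1.99159
parabola through these three points peaks at t≈2.192 with omega≈1.99193

max omega = 1.992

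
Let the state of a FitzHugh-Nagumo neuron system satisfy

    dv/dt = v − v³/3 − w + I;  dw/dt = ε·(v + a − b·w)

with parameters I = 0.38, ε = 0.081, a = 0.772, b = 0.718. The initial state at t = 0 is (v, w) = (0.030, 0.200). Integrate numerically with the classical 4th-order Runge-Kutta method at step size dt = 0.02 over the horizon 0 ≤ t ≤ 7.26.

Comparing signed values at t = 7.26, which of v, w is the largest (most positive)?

largest component: v

t=0.000: state=(0.030, 0.200)
step 1 (dt=0.02): k1=(0.210, 0.053), k2=(0.212, 0.053), k3=(0.212, 0.053), k4=(0.213, 0.054); state += dt/6·(k1+2k2+2k3+k4)
t=0.020: state=(0.034, 0.201)
t=0.040: state=(0.039, 0.202)
t=0.060: state=(0.043, 0.203)
continuing one RK4 step at a time; state shown every 25 steps (Δt=0.5):
t=0.500: state=(0.158, 0.229)
t=1.000: state=(0.345, 0.263)
t=1.500: state=(0.610, 0.305)
t=2.000: state=(0.941, 0.358)
t=2.500: state=(1.259, 0.423)
t=3.000: state=(1.471, 0.496)
t=3.500: state=(1.564, 0.574)
t=4.000: state=(1.582, 0.651)
t=4.500: state=(1.564, 0.726)
t=5.000: state=(1.529, 0.798)
t=5.500: state=(1.485, 0.866)
t=6.000: state=(1.437, 0.930)
t=6.500: state=(1.384, 0.991)
t=7.000: state=(1.326, 1.047)
t=7.260: state=(1.295, 1.075)
compare at T: v=1.295, w=1.075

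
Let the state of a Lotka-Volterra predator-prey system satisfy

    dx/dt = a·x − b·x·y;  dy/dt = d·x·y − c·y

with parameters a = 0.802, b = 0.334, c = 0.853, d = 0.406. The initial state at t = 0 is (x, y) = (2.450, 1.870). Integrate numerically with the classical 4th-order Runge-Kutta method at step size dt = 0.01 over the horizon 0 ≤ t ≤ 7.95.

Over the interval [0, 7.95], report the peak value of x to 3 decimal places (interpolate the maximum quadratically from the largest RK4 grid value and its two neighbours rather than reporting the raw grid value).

max x = 2.748

t=0.000: state=(2.450, 1.870)
step 1 (dt=0.01): k1=(0.435, 0.265), k2=(0.434, 0.267), k3=(0.434, 0.267), k4=(0.433, 0.269); state += dt/6·(k1+2k2+2k3+k4)
t=0.010: state=(2.454, 1.873)
t=0.020: state=(2.459, 1.875)
t=0.030: state=(2.463, 1.878)
continuing one RK4 step at a time; state shown every 50 steps (Δt=0.5):
t=0.500: state=(2.641, 2.049)
t=1.000: state=(2.743, 2.314)
t=1.500: state=(2.710, 2.634)
t=2.000: state=(2.540, 2.936)
t=2.500: state=(2.281, 3.129)
t=3.000: state=(2.010, 3.156)
t=3.500: state=(1.788, 3.026)
t=4.000: state=(1.641, 2.794)
t=4.500: state=(1.572, 2.524)
t=5.000: state=(1.574, 2.265)
t=5.500: state=(1.641, 2.047)
t=6.000: state=(1.766, 1.886)
t=6.500: state=(1.942, 1.793)
t=7.000: state=(2.155, 1.773)
t=7.500: state=(2.384, 1.835)
t=7.950: state=(2.573, 1.967)
largest grid value and its neighbours: x(1.130)=2.74825, x(1.140)=2.74829, x(1.150)=2.74826
parabola through these three points peaks at t≈1.141 with x≈2.74829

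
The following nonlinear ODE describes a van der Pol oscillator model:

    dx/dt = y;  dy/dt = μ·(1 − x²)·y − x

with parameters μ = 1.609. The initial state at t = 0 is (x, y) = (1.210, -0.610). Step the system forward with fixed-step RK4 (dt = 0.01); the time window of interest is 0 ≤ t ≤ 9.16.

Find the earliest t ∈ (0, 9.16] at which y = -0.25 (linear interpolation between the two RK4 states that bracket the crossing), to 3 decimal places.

t=0.000: state=(1.210, -0.610)
step 1 (dt=0.01): k1=(-0.610, -0.754), k2=(-0.614, -0.756), k3=(-0.614, -0.756), k4=(-0.618, -0.757); state += dt/6·(k1+2k2+2k3+k4)
t=0.010: state=(1.204, -0.618)
t=0.020: state=(1.198, -0.625)
t=0.030: state=(1.191, -0.633)
continuing one RK4 step at a time; state shown every 50 steps (Δt=0.5):
t=0.500: state=(0.794, -1.109)
t=1.000: state=(-0.025, -2.377)
t=1.500: state=(-1.503, -2.560)
t=1.880: state=(-1.986, -0.265)
next step: t=1.890: state=(-1.989, -0.234) — y has crossed -0.25
linear interpolation between t=1.880 (-0.26526) and t=1.890 (-0.23355) → t≈1.885

t = 1.885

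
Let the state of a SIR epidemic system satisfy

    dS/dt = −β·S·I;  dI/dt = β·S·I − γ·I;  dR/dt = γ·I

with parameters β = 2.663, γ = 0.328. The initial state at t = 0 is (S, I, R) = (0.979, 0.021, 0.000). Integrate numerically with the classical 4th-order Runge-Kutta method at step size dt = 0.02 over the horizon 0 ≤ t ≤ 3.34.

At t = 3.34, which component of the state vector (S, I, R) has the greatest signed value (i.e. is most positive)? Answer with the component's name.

t=0.000: state=(0.979, 0.021, 0.000)
step 1 (dt=0.02): k1=(-0.055, 0.048, 0.007), k2=(-0.056, 0.049, 0.007), k3=(-0.056, 0.049, 0.007), k4=(-0.057, 0.050, 0.007); state += dt/6·(k1+2k2+2k3+k4)
t=0.020: state=(0.978, 0.022, 0.000)
t=0.040: state=(0.977, 0.023, 0.000)
t=0.060: state=(0.975, 0.024, 0.000)
continuing one RK4 step at a time; state shown every 10 steps (Δt=0.2):
t=0.200: state=(0.965, 0.033, 0.002)
t=0.400: state=(0.944, 0.051, 0.004)
t=0.600: state=(0.912, 0.079, 0.009)
t=0.800: state=(0.866, 0.119, 0.015)
t=1.000: state=(0.802, 0.174, 0.025)
t=1.200: state=(0.718, 0.244, 0.038)
t=1.400: state=(0.617, 0.326, 0.057)
t=1.600: state=(0.507, 0.412, 0.081)
t=1.800: state=(0.398, 0.491, 0.111)
t=2.000: state=(0.301, 0.554, 0.145)
t=2.200: state=(0.222, 0.595, 0.183)
t=2.400: state=(0.160, 0.617, 0.223)
t=2.600: state=(0.115, 0.621, 0.264)
t=2.800: state=(0.083, 0.613, 0.304)
t=3.000: state=(0.060, 0.596, 0.344)
t=3.200: state=(0.044, 0.574, 0.382)
t=3.340: state=(0.036, 0.556, 0.408)
compare at T: S=0.036, I=0.556, R=0.408

largest component: I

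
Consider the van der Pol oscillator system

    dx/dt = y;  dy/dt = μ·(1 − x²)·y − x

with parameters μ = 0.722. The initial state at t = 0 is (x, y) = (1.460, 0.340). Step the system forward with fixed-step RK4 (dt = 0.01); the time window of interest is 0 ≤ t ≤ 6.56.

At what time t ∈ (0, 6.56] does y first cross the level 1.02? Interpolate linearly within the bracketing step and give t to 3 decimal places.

t=0.000: state=(1.460, 0.340)
step 1 (dt=0.01): k1=(0.340, -1.738), k2=(0.331, -1.734), k3=(0.331, -1.734), k4=(0.323, -1.729); state += dt/6·(k1+2k2+2k3+k4)
t=0.010: state=(1.463, 0.323)
t=0.020: state=(1.466, 0.305)
t=0.030: state=(1.469, 0.288)
continuing one RK4 step at a time; state shown every 25 steps (Δt=0.25):
t=0.250: state=(1.493, -0.060)
t=0.500: state=(1.437, -0.381)
t=0.750: state=(1.308, -0.643)
t=1.000: state=(1.117, -0.882)
t=1.250: state=(0.866, -1.133)
t=1.500: state=(0.547, -1.425)
t=1.750: state=(0.149, -1.762)
t=2.000: state=(-0.333, -2.080)
t=2.250: state=(-0.872, -2.168)
t=2.500: state=(-1.376, -1.781)
t=2.750: state=(-1.730, -1.025)
t=3.000: state=(-1.892, -0.302)
t=3.250: state=(-1.901, 0.192)
t=3.500: state=(-1.812, 0.500)
t=3.750: state=(-1.659, 0.713)
t=4.000: state=(-1.458, 0.895)
t=4.160: state=(-1.305, 1.016)
next step: t=4.170: state=(-1.295, 1.024) — y has crossed 1.02
linear interpolation between t=4.160 (1.01603) and t=4.170 (1.02395) → t≈4.165

t = 4.165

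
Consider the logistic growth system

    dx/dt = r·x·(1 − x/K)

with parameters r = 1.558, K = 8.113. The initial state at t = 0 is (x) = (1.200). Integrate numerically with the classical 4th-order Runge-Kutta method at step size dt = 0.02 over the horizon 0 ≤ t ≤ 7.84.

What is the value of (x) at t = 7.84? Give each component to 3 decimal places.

(x) = (8.113)

t=0.000: state=(1.200)
step 1 (dt=0.02): k1=(1.593), k2=(1.610), k3=(1.611), k4=(1.628); state += dt/6·(k1+2k2+2k3+k4)
t=0.020: state=(1.232)
t=0.040: state=(1.265)
t=0.060: state=(1.299)
continuing one RK4 step at a time; state shown every 25 steps (Δt=0.5):
t=0.500: state=(2.227)
t=1.000: state=(3.666)
t=1.500: state=(5.212)
t=2.000: state=(6.462)
t=2.500: state=(7.262)
t=3.000: state=(7.699)
t=3.500: state=(7.918)
t=4.000: state=(8.022)
t=4.500: state=(8.071)
t=5.000: state=(8.094)
t=5.500: state=(8.104)
t=6.000: state=(8.109)
t=6.500: state=(8.111)
t=7.000: state=(8.112)
t=7.500: state=(8.113)
t=7.840: state=(8.113)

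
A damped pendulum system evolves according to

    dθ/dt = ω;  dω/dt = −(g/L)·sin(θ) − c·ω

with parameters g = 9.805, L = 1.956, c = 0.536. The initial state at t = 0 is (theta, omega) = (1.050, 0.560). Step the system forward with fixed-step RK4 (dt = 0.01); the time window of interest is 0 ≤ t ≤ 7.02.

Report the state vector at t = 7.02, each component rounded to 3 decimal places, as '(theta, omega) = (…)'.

t=0.000: state=(1.050, 0.560)
step 1 (dt=0.01): k1=(0.560, -4.648), k2=(0.537, -4.643), k3=(0.537, -4.643), k4=(0.514, -4.637); state += dt/6·(k1+2k2+2k3+k4)
t=0.010: state=(1.055, 0.514)
t=0.020: state=(1.060, 0.467)
t=0.030: state=(1.065, 0.421)
continuing one RK4 step at a time; state shown every 25 steps (Δt=0.25):
t=0.250: state=(1.049, -0.540)
t=0.500: state=(0.798, -1.417)
t=0.750: state=(0.375, -1.888)
t=1.000: state=(-0.099, -1.803)
t=1.250: state=(-0.485, -1.223)
t=1.500: state=(-0.690, -0.402)
t=1.750: state=(-0.687, 0.409)
t=2.000: state=(-0.502, 1.024)
t=2.250: state=(-0.203, 1.302)
t=2.500: state=(0.115, 1.183)
t=2.750: state=(0.361, 0.745)
t=3.000: state=(0.476, 0.161)
t=3.250: state=(0.444, -0.392)
t=3.500: state=(0.294, -0.773)
t=3.750: state=(0.080, -0.893)
t=4.000: state=(-0.130, -0.746)
t=4.250: state=(-0.277, -0.405)
t=4.500: state=(-0.327, 0.004)
t=4.750: state=(-0.279, 0.361)
t=5.000: state=(-0.158, 0.574)
t=5.250: state=(-0.008, 0.598)
t=5.500: state=(0.126, 0.448)
t=5.750: state=(0.207, 0.191)
t=6.000: state=(0.219, -0.089)
t=6.250: state=(0.168, -0.308)
t=6.500: state=(0.075, -0.413)
t=6.750: state=(-0.027, -0.387)
t=7.000: state=(-0.109, -0.254)
t=7.020: state=(-0.114, -0.240)

(theta, omega) = (-0.114, -0.240)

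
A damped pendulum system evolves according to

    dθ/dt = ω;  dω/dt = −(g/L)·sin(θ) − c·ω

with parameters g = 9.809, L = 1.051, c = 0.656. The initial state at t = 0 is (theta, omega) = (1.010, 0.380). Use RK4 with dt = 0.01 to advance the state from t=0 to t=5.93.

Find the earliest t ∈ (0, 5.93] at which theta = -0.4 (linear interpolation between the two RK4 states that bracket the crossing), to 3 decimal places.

t = 0.820

t=0.000: state=(1.010, 0.380)
step 1 (dt=0.01): k1=(0.380, -8.153), k2=(0.339, -8.135), k3=(0.339, -8.134), k4=(0.299, -8.116); state += dt/6·(k1+2k2+2k3+k4)
t=0.010: state=(1.013, 0.299)
t=0.020: state=(1.016, 0.218)
t=0.030: state=(1.018, 0.137)
continuing one RK4 step at a time; state shown every 20 steps (Δt=0.2):
t=0.200: state=(0.930, -1.133)
t=0.400: state=(0.586, -2.208)
t=0.600: state=(0.098, -2.517)
t=0.800: state=(-0.362, -1.955)
t=0.820: state=(-0.400, -1.860)
next step: t=0.830: state=(-0.418, -1.811) — theta has crossed -0.4
linear interpolation between t=0.820 (-0.39995) and t=0.830 (-0.41831) → t≈0.820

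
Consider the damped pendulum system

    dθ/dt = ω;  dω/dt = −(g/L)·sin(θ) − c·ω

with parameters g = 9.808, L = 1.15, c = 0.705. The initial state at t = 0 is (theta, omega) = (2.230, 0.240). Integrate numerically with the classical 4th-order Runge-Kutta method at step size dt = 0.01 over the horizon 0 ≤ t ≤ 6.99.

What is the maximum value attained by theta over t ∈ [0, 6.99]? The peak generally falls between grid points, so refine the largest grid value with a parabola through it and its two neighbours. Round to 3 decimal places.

max theta = 2.234

t=0.000: state=(2.230, 0.240)
step 1 (dt=0.01): k1=(0.240, -6.911), k2=(0.205, -6.880), k3=(0.206, -6.881), k4=(0.171, -6.852); state += dt/6·(k1+2k2+2k3+k4)
t=0.010: state=(2.232, 0.171)
t=0.020: state=(2.233, 0.103)
t=0.030: state=(2.234, 0.035)
continuing one RK4 step at a time; state shown every 25 steps (Δt=0.25):
t=0.250: state=(2.084, -1.391)
t=0.500: state=(1.532, -3.029)
t=0.750: state=(0.604, -4.201)
t=1.000: state=(-0.419, -3.645)
t=1.250: state=(-1.097, -1.667)
t=1.500: state=(-1.245, 0.434)
t=1.750: state=(-0.915, 2.107)
t=2.000: state=(-0.269, 2.848)
t=2.250: state=(0.392, 2.226)
t=2.500: state=(0.771, 0.740)
t=2.750: state=(0.760, -0.778)
t=3.000: state=(0.426, -1.765)
t=3.250: state=(-0.045, -1.837)
t=3.500: state=(-0.419, -1.052)
t=3.750: state=(-0.543, 0.066)
t=4.000: state=(-0.404, 0.975)
t=4.250: state=(-0.104, 1.312)
t=4.500: state=(0.196, 0.988)
t=4.750: state=(0.356, 0.263)
t=5.000: state=(0.328, -0.462)
t=5.250: state=(0.153, -0.863)
t=5.500: state=(-0.065, -0.801)
t=5.750: state=(-0.217, -0.376)
t=6.000: state=(-0.244, 0.153)
t=6.250: state=(-0.154, 0.527)
t=6.500: state=(-0.006, 0.596)
t=6.750: state=(0.120, 0.376)
t=6.990: state=(0.170, 0.032)
largest grid value and its neighbours: theta(0.030)=2.23412, theta(0.040)=2.23413, theta(0.050)=2.23348
parabola through these three points peaks at t≈0.035 with theta≈2.23421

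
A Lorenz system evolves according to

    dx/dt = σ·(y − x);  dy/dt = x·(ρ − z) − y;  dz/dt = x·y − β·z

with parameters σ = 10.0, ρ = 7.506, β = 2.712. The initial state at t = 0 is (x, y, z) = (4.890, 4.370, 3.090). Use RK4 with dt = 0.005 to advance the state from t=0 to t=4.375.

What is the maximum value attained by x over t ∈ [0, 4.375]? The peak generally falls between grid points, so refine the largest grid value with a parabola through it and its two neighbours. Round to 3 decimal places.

t=0.000: state=(4.890, 4.370, 3.090)
step 1 (dt=0.005): k1=(-5.200, 17.224, 12.989), k2=(-4.639, 16.965, 13.054), k3=(-4.660, 16.971, 13.057), k4=(-4.118, 16.719, 13.123); state += dt/6·(k1+2k2+2k3+k4)
t=0.005: state=(4.867, 4.455, 3.155)
t=0.010: state=(4.849, 4.537, 3.221)
t=0.015: state=(4.835, 4.617, 3.288)
continuing one RK4 step at a time; state shown every 40 steps (Δt=0.2):
t=0.200: state=(5.692, 6.189, 6.326)
t=0.400: state=(5.457, 4.745, 8.680)
t=0.600: state=(3.824, 3.142, 7.711)
t=0.800: state=(3.071, 2.983, 6.001)
t=1.000: state=(3.320, 3.621, 5.085)
t=1.200: state=(4.119, 4.566, 5.349)
t=1.400: state=(4.829, 5.017, 6.550)
t=1.600: state=(4.737, 4.485, 7.395)
t=1.800: state=(4.115, 3.823, 7.086)
t=2.000: state=(3.753, 3.697, 6.339)
t=2.200: state=(3.860, 4.003, 5.926)
t=2.400: state=(4.219, 4.404, 6.091)
t=2.600: state=(4.476, 4.526, 6.589)
t=2.800: state=(4.405, 4.299, 6.876)
t=3.000: state=(4.157, 4.042, 6.732)
t=3.200: state=(4.017, 3.999, 6.423)
t=3.400: state=(4.074, 4.140, 6.267)
t=3.600: state=(4.227, 4.299, 6.360)
t=3.800: state=(4.317, 4.328, 6.562)
t=4.000: state=(4.276, 4.230, 6.659)
t=4.200: state=(4.176, 4.131, 6.589)
t=4.375: state=(4.127, 4.117, 6.476)
largest grid value and its neighbours: x(0.275)=5.90916, x(0.280)=5.91085, x(0.285)=5.91079
parabola through these three points peaks at t≈0.282 with x≈5.91104

max x = 5.911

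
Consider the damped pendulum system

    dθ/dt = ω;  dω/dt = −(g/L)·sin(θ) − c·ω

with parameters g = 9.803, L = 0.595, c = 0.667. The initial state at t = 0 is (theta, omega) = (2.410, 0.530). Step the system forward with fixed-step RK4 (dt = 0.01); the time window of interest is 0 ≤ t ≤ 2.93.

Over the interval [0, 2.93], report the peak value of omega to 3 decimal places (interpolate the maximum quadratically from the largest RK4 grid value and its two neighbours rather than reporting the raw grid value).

max omega = 4.957

t=0.000: state=(2.410, 0.530)
step 1 (dt=0.01): k1=(0.530, -11.360), k2=(0.473, -11.290), k3=(0.474, -11.293), k4=(0.417, -11.227); state += dt/6·(k1+2k2+2k3+k4)
t=0.010: state=(2.415, 0.417)
t=0.020: state=(2.418, 0.305)
t=0.030: state=(2.421, 0.195)
continuing one RK4 step at a time; state shown every 10 steps (Δt=0.1):
t=0.100: state=(2.408, -0.559)
t=0.200: state=(2.298, -1.644)
t=0.300: state=(2.076, -2.828)
t=0.400: state=(1.728, -4.140)
t=0.500: state=(1.248, -5.447)
t=0.600: state=(0.651, -6.376)
t=0.700: state=(0.001, -6.462)
t=0.800: state=(-0.608, -5.560)
t=0.900: state=(-1.089, -4.001)
t=1.000: state=(-1.401, -2.231)
t=1.100: state=(-1.537, -0.500)
t=1.200: state=(-1.505, 1.125)
t=1.300: state=(-1.316, 2.626)
t=1.400: state=(-0.986, 3.911)
t=1.500: state=(-0.548, 4.762)
t=1.600: state=(-0.057, 4.923)
t=1.700: state=(0.411, 4.315)
t=1.800: state=(0.786, 3.129)
t=1.900: state=(1.027, 1.662)
t=2.000: state=(1.117, 0.145)
t=2.100: state=(1.059, -1.284)
t=2.200: state=(0.867, -2.516)
t=2.300: state=(0.567, -3.404)
t=2.400: state=(0.203, -3.781)
t=2.500: state=(-0.169, -3.558)
t=2.600: state=(-0.491, -2.803)
t=2.700: state=(-0.718, -1.705)
t=2.800: state=(-0.827, -0.471)
t=2.900: state=(-0.813, 0.736)
t=2.930: state=(-0.786, 1.072)
largest grid value and its neighbours: omega(1.560)=4.95222, omega(1.570)=4.95680, omega(1.580)=4.95339
parabola through these three points peaks at t≈1.571 with omega≈4.95682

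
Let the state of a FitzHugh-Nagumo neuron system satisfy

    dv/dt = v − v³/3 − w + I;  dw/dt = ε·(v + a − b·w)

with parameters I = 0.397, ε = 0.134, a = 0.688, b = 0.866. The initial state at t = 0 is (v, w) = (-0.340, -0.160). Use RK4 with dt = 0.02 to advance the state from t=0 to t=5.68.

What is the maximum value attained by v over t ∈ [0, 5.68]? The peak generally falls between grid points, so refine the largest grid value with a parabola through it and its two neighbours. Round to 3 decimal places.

t=0.000: state=(-0.340, -0.160)
step 1 (dt=0.02): k1=(0.230, 0.065), k2=(0.231, 0.065), k3=(0.231, 0.065), k4=(0.233, 0.066); state += dt/6·(k1+2k2+2k3+k4)
t=0.020: state=(-0.335, -0.159)
t=0.040: state=(-0.331, -0.157)
t=0.060: state=(-0.326, -0.156)
continuing one RK4 step at a time; state shown every 10 steps (Δt=0.2):
t=0.200: state=(-0.291, -0.146)
t=0.400: state=(-0.235, -0.132)
t=0.600: state=(-0.171, -0.116)
t=0.800: state=(-0.097, -0.099)
t=1.000: state=(-0.011, -0.080)
t=1.200: state=(0.090, -0.059)
t=1.400: state=(0.208, -0.035)
t=1.600: state=(0.345, -0.009)
t=1.800: state=(0.503, 0.021)
t=2.000: state=(0.679, 0.054)
t=2.200: state=(0.867, 0.092)
t=2.400: state=(1.056, 0.133)
t=2.600: state=(1.233, 0.179)
t=2.800: state=(1.383, 0.228)
t=3.000: state=(1.500, 0.279)
t=3.200: state=(1.581, 0.332)
t=3.400: state=(1.633, 0.385)
t=3.600: state=(1.661, 0.438)
t=3.800: state=(1.672, 0.490)
t=4.000: state=(1.671, 0.542)
t=4.200: state=(1.662, 0.592)
t=4.400: state=(1.647, 0.640)
t=4.600: state=(1.628, 0.687)
t=4.800: state=(1.607, 0.732)
t=5.000: state=(1.584, 0.776)
t=5.200: state=(1.559, 0.818)
t=5.400: state=(1.534, 0.858)
t=5.600: state=(1.507, 0.897)
t=5.680: state=(1.496, 0.912)
largest grid value and its neighbours: v(3.860)=1.67268, v(3.880)=1.67270, v(3.900)=1.67263
parabola through these three points peaks at t≈3.875 with v≈1.67271

max v = 1.673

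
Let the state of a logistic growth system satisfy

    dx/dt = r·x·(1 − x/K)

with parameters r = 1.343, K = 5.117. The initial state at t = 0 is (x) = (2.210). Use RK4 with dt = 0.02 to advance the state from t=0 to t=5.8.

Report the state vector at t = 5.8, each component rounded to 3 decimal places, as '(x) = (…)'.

t=0.000: state=(2.210)
step 1 (dt=0.02): k1=(1.686), k2=(1.689), k3=(1.689), k4=(1.692); state += dt/6·(k1+2k2+2k3+k4)
t=0.020: state=(2.244)
t=0.040: state=(2.278)
t=0.060: state=(2.312)
continuing one RK4 step at a time; state shown every 10 steps (Δt=0.2):
t=0.200: state=(2.551)
t=0.400: state=(2.893)
t=0.600: state=(3.223)
t=0.800: state=(3.531)
t=1.000: state=(3.809)
t=1.200: state=(4.053)
t=1.400: state=(4.262)
t=1.600: state=(4.436)
t=1.800: state=(4.580)
t=2.000: state=(4.696)
t=2.200: state=(4.789)
t=2.400: state=(4.862)
t=2.600: state=(4.920)
t=2.800: state=(4.965)
t=3.000: state=(5.000)
t=3.200: state=(5.027)
t=3.400: state=(5.048)
t=3.600: state=(5.064)
t=3.800: state=(5.076)
t=4.000: state=(5.086)
t=4.200: state=(5.093)
t=4.400: state=(5.099)
t=4.600: state=(5.103)
t=4.800: state=(5.106)
t=5.000: state=(5.109)
t=5.200: state=(5.111)
t=5.400: state=(5.112)
t=5.600: state=(5.113)
t=5.800: state=(5.114)

(x) = (5.114)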